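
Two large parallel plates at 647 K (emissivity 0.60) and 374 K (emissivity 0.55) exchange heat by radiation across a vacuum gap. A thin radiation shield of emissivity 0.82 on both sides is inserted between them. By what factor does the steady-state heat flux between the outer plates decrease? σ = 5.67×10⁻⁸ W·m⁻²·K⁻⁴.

factor ≈ 1.58

Without shield: q₀ = σΔ(T⁴)/(1/ε₁+1/ε₂−1) with denominator 2.485.
With shield the two gaps are in series; the resistances add: (1/ε₁+1/ε_s−1)+(1/ε_s+1/ε₂−1) = 1.886+2.038 = 3.924.
Heat-flux ratio q₀/q = 3.924/2.485.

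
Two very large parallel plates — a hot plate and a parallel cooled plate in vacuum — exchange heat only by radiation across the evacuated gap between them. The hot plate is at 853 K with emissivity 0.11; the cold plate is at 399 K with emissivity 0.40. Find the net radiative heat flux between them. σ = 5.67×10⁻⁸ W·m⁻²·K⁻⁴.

For two infinite grey parallel plates, q = σ(T₁⁴ − T₂⁴)/(1/ε₁ + 1/ε₂ − 1).
T₁⁴ − T₂⁴ = 5.294×10¹¹ − 2.534×10¹⁰ = 5.041×10¹¹ K⁴.
1/ε₁ + 1/ε₂ − 1 = 9.091 + 2.500 − 1 = 10.59.
q = 5.67×10⁻⁸ × 5.041×10¹¹ / 10.59.

q ≈ 2700 W/m²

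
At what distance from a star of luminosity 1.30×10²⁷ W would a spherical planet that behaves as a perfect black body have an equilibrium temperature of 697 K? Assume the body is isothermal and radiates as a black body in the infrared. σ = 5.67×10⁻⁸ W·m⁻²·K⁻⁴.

For an isothermal black-emitting sphere, (1−a)S·πr² = σ·4πr²·T⁴ ⇒ S = 4σT⁴/(1−a).
S = 4·5.67×10⁻⁸·(697)⁴/1.00 = 53530 W/m².
Flux falls as S = L/(4πd²), so d = √(L/(4πS)) = √(1.30×10²⁷/(4π·53530)).

d ≈ 4.40×10¹⁰ m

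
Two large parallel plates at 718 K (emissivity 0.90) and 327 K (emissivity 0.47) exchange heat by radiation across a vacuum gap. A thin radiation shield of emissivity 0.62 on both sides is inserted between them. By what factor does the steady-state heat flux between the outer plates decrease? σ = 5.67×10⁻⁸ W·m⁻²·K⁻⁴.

factor ≈ 1.99

Without shield: q₀ = σΔ(T⁴)/(1/ε₁+1/ε₂−1) with denominator 2.239.
With shield the two gaps are in series; the resistances add: (1/ε₁+1/ε_s−1)+(1/ε_s+1/ε₂−1) = 1.724+2.741 = 4.465.
Heat-flux ratio q₀/q = 4.465/2.239.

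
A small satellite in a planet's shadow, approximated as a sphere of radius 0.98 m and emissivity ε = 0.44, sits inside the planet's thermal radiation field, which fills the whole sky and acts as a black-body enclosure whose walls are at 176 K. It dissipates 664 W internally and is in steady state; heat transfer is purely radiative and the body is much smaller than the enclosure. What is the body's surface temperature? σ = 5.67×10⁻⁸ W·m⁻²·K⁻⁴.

For a small grey body in a large enclosure, net radiated power = εσA(T⁴ − T_w⁴).
Steady state: P = εσA(T⁴ − T_w⁴) with A = 4πr² = 12.07 m².
T⁴ = P/(εσA) + T_w⁴ = 664/(0.44·5.67×10⁻⁸·12.07) + (176)⁴
    = 2.205×10⁹ + 9.595×10⁸ = 3.165×10⁹ K⁴.

T ≈ 237 K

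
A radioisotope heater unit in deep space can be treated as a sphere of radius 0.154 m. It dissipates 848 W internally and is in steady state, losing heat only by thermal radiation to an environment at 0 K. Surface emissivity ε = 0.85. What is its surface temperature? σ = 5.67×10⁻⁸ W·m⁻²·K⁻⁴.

T ≈ 493 K

Steady state: internal power = radiated power, P = εσA T⁴.
Radiating area A = 4πr² = 0.2980 m².
T⁴ = P/(εσA) = 848/(0.85·5.67×10⁻⁸·0.2980) = 5.904×10¹⁰ K⁴.
T = (5.904×10¹⁰)^(1/4).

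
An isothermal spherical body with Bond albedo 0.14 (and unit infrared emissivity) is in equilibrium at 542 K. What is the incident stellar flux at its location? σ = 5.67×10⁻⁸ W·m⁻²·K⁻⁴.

S ≈ 22800 W/m²

(1−a)S·πr² = σ·4πr²·T⁴ ⇒ S = 4σT⁴/(1−a).
S = 4·5.67×10⁻⁸·8.630×10¹⁰/0.860.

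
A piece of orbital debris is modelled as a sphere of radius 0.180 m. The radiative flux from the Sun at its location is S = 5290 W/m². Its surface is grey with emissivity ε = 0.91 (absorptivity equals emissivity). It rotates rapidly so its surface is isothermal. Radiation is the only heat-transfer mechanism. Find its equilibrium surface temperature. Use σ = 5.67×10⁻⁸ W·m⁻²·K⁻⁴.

T ≈ 391 K

At equilibrium, absorbed power = emitted power.
Absorbing cross-section = πr² = 0.1018 m²; emitting surface = 4πr² = 0.4072 m² (ratio 4).
εS·A_cross = εσ·A_surf·T⁴  ⇒  T⁴ = S/(4σ)   (ε cancels).
T⁴ = 5290/(4·5.67×10⁻⁸) = 2.332×10¹⁰ K⁴.
T = (2.332×10¹⁰)^(1/4).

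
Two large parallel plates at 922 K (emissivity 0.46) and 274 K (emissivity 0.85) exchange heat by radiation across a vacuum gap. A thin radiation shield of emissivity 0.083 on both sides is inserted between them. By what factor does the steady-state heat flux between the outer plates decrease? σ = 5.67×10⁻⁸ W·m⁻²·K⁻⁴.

factor ≈ 10.8

Without shield: q₀ = σΔ(T⁴)/(1/ε₁+1/ε₂−1) with denominator 2.350.
With shield the two gaps are in series; the resistances add: (1/ε₁+1/ε_s−1)+(1/ε_s+1/ε₂−1) = 13.22+12.22 = 25.45.
Heat-flux ratio q₀/q = 25.45/2.350.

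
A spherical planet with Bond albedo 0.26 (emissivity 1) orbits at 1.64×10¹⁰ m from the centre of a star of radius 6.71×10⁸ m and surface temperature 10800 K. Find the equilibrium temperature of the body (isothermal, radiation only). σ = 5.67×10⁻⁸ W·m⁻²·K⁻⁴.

T ≈ 1430 K

The star's surface emits σT_*⁴; at distance d the flux is S = σT_*⁴(R_*/d)².
S = 5.67×10⁻⁸·(10800)⁴·(6.71×10⁸/1.64×10¹⁰)² = 1.291×10⁶ W/m².
For an isothermal sphere T⁴ = (1−a)S/(4σ) = 4.213×10¹² K⁴.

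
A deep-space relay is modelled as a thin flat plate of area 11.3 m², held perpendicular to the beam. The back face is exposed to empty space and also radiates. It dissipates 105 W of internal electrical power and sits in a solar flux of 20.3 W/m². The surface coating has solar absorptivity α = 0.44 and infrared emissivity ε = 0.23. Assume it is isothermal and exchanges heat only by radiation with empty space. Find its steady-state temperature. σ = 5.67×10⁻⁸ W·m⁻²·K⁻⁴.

T ≈ 163 K

At steady state, absorbed solar power + internal power = radiated power.
Absorbed: α·S·A_cross = 0.44·20.3·11.30 = 100.9 W (cross-section A).
Total input = 100.9 + 105 = 205.9 W.
Radiated: εσ·A_surf·T⁴ with A_surf = 2A = 22.60 m².
T⁴ = 205.9/(0.23·5.67×10⁻⁸·22.60) = 6.987×10⁸ K⁴.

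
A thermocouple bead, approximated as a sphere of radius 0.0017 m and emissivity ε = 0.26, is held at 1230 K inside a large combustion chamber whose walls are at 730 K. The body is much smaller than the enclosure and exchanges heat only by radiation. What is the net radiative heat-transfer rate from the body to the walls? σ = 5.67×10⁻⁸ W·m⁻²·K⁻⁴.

For a small grey body in a large enclosure: P_net = εσA(T_body⁴ − T_wall⁴).
A = 4πr² = 3.632×10⁻⁵ m²; T_body⁴ − T_wall⁴ = 2.289×10¹² − 2.840×10¹¹ = 2.005×10¹² K⁴.
|P_net| = 0.26·5.67×10⁻⁸·3.632×10⁻⁵·2.005×10¹².

P_net ≈ 1.07 W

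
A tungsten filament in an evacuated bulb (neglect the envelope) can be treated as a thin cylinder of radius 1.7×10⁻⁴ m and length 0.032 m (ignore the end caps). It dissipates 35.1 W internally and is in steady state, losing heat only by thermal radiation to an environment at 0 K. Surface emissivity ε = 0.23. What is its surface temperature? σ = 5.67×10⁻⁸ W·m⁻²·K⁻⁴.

Steady state: internal power = radiated power, P = εσA T⁴.
Radiating area A = 2πrL = 3.418×10⁻⁵ m².
T⁴ = P/(εσA) = 35.1/(0.23·5.67×10⁻⁸·3.418×10⁻⁵) = 7.874×10¹³ K⁴.
T = (7.874×10¹³)^(1/4).

T ≈ 2980 K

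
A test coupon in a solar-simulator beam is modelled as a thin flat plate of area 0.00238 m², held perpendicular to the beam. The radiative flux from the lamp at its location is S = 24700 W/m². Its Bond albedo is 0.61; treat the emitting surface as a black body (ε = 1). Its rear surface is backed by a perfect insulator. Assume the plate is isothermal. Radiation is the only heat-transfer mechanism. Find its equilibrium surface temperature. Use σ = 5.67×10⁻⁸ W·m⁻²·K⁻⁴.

At equilibrium, absorbed power = emitted power.
Absorbing cross-section = A = 0.002380 m²; emitting surface = A = 0.002380 m² (ratio 1).
(1−a)S·A_cross = εσ·A_surf·T⁴  ⇒  T⁴ = (1−a)S/(1σ).
T⁴ = 0.390·24700/(1·5.67×10⁻⁸) = 1.699×10¹¹ K⁴.
T = (1.699×10¹¹)^(1/4).

T ≈ 642 K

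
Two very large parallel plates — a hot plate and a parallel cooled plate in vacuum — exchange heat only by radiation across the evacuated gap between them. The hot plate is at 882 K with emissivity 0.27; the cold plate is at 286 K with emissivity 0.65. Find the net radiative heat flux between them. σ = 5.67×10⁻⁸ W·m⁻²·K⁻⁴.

q ≈ 8000 W/m²

For two infinite grey parallel plates, q = σ(T₁⁴ − T₂⁴)/(1/ε₁ + 1/ε₂ − 1).
T₁⁴ − T₂⁴ = 6.052×10¹¹ − 6.691×10⁹ = 5.985×10¹¹ K⁴.
1/ε₁ + 1/ε₂ − 1 = 3.704 + 1.538 − 1 = 4.242.
q = 5.67×10⁻⁸ × 5.985×10¹¹ / 4.242.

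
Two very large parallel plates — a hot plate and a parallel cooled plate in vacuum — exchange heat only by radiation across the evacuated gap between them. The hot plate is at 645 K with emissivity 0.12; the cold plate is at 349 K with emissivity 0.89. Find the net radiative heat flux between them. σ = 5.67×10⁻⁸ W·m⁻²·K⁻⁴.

q ≈ 1060 W/m²

For two infinite grey parallel plates, q = σ(T₁⁴ − T₂⁴)/(1/ε₁ + 1/ε₂ − 1).
T₁⁴ − T₂⁴ = 1.731×10¹¹ − 1.484×10¹⁰ = 1.582×10¹¹ K⁴.
1/ε₁ + 1/ε₂ − 1 = 8.333 + 1.124 − 1 = 8.457.
q = 5.67×10⁻⁸ × 1.582×10¹¹ / 8.457.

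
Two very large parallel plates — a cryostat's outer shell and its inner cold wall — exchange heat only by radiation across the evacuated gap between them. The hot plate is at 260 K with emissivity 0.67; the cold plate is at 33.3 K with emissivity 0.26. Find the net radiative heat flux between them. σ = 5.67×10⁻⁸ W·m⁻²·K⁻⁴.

q ≈ 59.7 W/m²

For two infinite grey parallel plates, q = σ(T₁⁴ − T₂⁴)/(1/ε₁ + 1/ε₂ − 1).
T₁⁴ − T₂⁴ = 4.570×10⁹ − 1.230×10⁶ = 4.569×10⁹ K⁴.
1/ε₁ + 1/ε₂ − 1 = 1.493 + 3.846 − 1 = 4.339.
q = 5.67×10⁻⁸ × 4.569×10⁹ / 4.339.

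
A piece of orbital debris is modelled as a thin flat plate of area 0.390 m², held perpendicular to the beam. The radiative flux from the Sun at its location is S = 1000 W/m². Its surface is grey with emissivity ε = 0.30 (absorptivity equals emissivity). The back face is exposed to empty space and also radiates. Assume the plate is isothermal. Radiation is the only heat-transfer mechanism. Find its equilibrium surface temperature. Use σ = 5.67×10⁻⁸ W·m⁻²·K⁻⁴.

At equilibrium, absorbed power = emitted power.
Absorbing cross-section = A = 0.3900 m²; emitting surface = 2A = 0.7800 m² (ratio 2).
εS·A_cross = εσ·A_surf·T⁴  ⇒  T⁴ = S/(2σ)   (ε cancels).
T⁴ = 1000/(2·5.67×10⁻⁸) = 8.818×10⁹ K⁴.
T = (8.818×10⁹)^(1/4).

T ≈ 306 K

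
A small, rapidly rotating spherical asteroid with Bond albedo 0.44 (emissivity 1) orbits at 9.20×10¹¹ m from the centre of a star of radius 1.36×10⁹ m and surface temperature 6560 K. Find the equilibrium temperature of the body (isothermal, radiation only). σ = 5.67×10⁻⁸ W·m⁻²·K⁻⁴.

The star's surface emits σT_*⁴; at distance d the flux is S = σT_*⁴(R_*/d)².
S = 5.67×10⁻⁸·(6560)⁴·(1.36×10⁹/9.20×10¹¹)² = 229.5 W/m².
For an isothermal sphere T⁴ = (1−a)S/(4σ) = 5.666×10⁸ K⁴.

T ≈ 154 K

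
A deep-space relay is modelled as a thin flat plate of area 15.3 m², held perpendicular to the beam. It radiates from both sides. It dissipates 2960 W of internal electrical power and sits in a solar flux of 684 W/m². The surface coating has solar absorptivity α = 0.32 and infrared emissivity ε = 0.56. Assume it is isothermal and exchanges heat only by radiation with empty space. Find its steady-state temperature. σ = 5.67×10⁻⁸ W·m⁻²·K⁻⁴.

T ≈ 284 K

At steady state, absorbed solar power + internal power = radiated power.
Absorbed: α·S·A_cross = 0.32·684·15.30 = 3349 W (cross-section A).
Total input = 3349 + 2960 = 6309 W.
Radiated: εσ·A_surf·T⁴ with A_surf = 2A = 30.60 m².
T⁴ = 6309/(0.56·5.67×10⁻⁸·30.60) = 6.493×10⁹ K⁴.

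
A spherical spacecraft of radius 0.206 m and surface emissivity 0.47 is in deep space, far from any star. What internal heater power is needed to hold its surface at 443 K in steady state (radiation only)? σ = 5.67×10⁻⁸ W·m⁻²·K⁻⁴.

P = εσ·4πr²·T⁴.
4πr² = 0.5333 m²; T⁴ = 3.851×10¹⁰ K⁴.
P = 0.47·5.67×10⁻⁸·0.5333·3.851×10¹⁰.

P ≈ 547 W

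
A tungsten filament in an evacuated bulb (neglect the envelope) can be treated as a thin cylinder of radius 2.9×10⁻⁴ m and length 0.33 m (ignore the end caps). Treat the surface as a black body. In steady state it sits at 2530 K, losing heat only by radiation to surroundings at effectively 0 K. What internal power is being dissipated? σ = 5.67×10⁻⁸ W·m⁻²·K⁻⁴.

P ≈ 1400 W

Steady state: P = εσA T⁴.
A = 2πrL = 6.013×10⁻⁴ m²; T⁴ = (2530)⁴ = 4.097×10¹³ K⁴.
P = 1.0 × 5.67×10⁻⁸ × 6.013×10⁻⁴ × 4.097×10¹³.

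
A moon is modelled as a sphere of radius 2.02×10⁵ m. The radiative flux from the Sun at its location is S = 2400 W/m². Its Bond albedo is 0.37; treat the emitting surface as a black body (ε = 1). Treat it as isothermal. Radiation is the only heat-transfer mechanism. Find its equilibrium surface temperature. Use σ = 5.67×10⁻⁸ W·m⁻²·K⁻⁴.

T ≈ 286 K

At equilibrium, absorbed power = emitted power.
Absorbing cross-section = πr² = 1.282×10¹¹ m²; emitting surface = 4πr² = 5.128×10¹¹ m² (ratio 4).
(1−a)S·A_cross = εσ·A_surf·T⁴  ⇒  T⁴ = (1−a)S/(4σ).
T⁴ = 0.630·2400/(4·5.67×10⁻⁸) = 6.667×10⁹ K⁴.
T = (6.667×10⁹)^(1/4).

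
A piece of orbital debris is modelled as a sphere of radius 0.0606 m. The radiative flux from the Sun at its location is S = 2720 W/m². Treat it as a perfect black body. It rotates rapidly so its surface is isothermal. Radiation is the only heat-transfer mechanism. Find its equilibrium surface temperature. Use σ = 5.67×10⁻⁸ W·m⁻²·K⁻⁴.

At equilibrium, absorbed power = emitted power.
Absorbing cross-section = πr² = 0.01154 m²; emitting surface = 4πr² = 0.04615 m² (ratio 4).
S·A_cross = εσ·A_surf·T⁴  ⇒  T⁴ = S/(4σ).
T⁴ = 1.00·2720/(4·5.67×10⁻⁸) = 1.199×10¹⁰ K⁴.
T = (1.199×10¹⁰)^(1/4).

T ≈ 331 K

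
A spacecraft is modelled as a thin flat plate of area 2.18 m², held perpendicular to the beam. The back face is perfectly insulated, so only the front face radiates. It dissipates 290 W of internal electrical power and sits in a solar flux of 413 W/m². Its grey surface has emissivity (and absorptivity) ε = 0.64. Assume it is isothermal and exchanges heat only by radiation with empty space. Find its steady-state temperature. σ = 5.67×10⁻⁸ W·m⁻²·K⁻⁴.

T ≈ 323 K

At steady state, absorbed solar power + internal power = radiated power.
Absorbed: α·S·A_cross = 0.64·413·2.180 = 576.2 W (cross-section A).
Total input = 576.2 + 290 = 866.2 W.
Radiated: εσ·A_surf·T⁴ with A_surf = A = 2.180 m².
T⁴ = 866.2/(0.64·5.67×10⁻⁸·2.180) = 1.095×10¹⁰ K⁴.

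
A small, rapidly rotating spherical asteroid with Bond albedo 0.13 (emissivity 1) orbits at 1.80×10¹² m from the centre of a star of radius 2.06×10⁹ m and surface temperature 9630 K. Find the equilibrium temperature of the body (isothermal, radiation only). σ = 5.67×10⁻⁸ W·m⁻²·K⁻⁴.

T ≈ 222 K

The star's surface emits σT_*⁴; at distance d the flux is S = σT_*⁴(R_*/d)².
S = 5.67×10⁻⁸·(9630)⁴·(2.06×10⁹/1.80×10¹²)² = 638.7 W/m².
For an isothermal sphere T⁴ = (1−a)S/(4σ) = 2.450×10⁹ K⁴.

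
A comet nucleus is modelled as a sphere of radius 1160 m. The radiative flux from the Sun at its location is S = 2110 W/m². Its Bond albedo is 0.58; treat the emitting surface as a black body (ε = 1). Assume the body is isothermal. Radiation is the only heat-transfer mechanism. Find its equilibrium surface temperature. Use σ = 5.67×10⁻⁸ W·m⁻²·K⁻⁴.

At equilibrium, absorbed power = emitted power.
Absorbing cross-section = πr² = 4.227×10⁶ m²; emitting surface = 4πr² = 1.691×10⁷ m² (ratio 4).
(1−a)S·A_cross = εσ·A_surf·T⁴  ⇒  T⁴ = (1−a)S/(4σ).
T⁴ = 0.420·2110/(4·5.67×10⁻⁸) = 3.907×10⁹ K⁴.
T = (3.907×10⁹)^(1/4).

T ≈ 250 K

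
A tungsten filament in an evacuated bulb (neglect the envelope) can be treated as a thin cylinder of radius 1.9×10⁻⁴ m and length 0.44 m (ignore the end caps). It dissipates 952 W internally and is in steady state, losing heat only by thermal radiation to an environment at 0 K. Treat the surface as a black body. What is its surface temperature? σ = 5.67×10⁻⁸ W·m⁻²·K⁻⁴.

Steady state: internal power = radiated power, P = εσA T⁴.
Radiating area A = 2πrL = 5.253×10⁻⁴ m².
T⁴ = P/(εσA) = 952/(1.0·5.67×10⁻⁸·5.253×10⁻⁴) = 3.196×10¹³ K⁴.
T = (3.196×10¹³)^(1/4).

T ≈ 2380 K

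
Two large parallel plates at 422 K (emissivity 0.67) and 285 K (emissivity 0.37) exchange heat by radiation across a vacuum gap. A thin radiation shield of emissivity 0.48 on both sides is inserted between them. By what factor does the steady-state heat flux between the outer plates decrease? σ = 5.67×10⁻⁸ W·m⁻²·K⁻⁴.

factor ≈ 1.99

Without shield: q₀ = σΔ(T⁴)/(1/ε₁+1/ε₂−1) with denominator 3.195.
With shield the two gaps are in series; the resistances add: (1/ε₁+1/ε_s−1)+(1/ε_s+1/ε₂−1) = 2.576+3.786 = 6.362.
Heat-flux ratio q₀/q = 6.362/3.195.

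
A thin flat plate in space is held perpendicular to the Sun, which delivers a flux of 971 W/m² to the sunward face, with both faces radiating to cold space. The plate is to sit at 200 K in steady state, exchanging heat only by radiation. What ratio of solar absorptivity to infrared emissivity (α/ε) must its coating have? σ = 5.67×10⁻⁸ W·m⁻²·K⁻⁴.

Balance: αS·A = εσ·2A·T⁴ ⇒ α/ε = 2σT⁴/S.
α/ε = 2·5.67×10⁻⁸·(200)⁴/971 = 2·5.67×10⁻⁸·1.600×10⁹/971.

α/ε ≈ 0.187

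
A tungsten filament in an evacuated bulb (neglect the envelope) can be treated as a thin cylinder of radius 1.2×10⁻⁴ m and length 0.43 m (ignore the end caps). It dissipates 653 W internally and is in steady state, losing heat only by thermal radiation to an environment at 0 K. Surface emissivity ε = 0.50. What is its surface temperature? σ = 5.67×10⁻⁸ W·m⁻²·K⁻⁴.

T ≈ 2900 K

Steady state: internal power = radiated power, P = εσA T⁴.
Radiating area A = 2πrL = 3.242×10⁻⁴ m².
T⁴ = P/(εσA) = 653/(0.50·5.67×10⁻⁸·3.242×10⁻⁴) = 7.104×10¹³ K⁴.
T = (7.104×10¹³)^(1/4).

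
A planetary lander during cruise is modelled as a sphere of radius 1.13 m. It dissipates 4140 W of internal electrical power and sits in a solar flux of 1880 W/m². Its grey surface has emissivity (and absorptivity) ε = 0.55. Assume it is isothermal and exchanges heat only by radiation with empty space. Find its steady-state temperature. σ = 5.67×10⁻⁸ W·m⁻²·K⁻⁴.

At steady state, absorbed solar power + internal power = radiated power.
Absorbed: α·S·A_cross = 0.55·1880·4.011 = 4148 W (cross-section πr²).
Total input = 4148 + 4140 = 8288 W.
Radiated: εσ·A_surf·T⁴ with A_surf = 4πr² = 16.05 m².
T⁴ = 8288/(0.55·5.67×10⁻⁸·16.05) = 1.656×10¹⁰ K⁴.

T ≈ 359 K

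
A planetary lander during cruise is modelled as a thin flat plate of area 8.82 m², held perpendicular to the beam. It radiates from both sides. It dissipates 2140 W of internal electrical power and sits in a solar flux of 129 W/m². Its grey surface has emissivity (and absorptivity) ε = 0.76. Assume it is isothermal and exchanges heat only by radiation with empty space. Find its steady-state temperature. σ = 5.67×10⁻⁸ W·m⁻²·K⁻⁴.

T ≈ 251 K

At steady state, absorbed solar power + internal power = radiated power.
Absorbed: α·S·A_cross = 0.76·129·8.820 = 864.7 W (cross-section A).
Total input = 864.7 + 2140 = 3005 W.
Radiated: εσ·A_surf·T⁴ with A_surf = 2A = 17.64 m².
T⁴ = 3005/(0.76·5.67×10⁻⁸·17.64) = 3.953×10⁹ K⁴.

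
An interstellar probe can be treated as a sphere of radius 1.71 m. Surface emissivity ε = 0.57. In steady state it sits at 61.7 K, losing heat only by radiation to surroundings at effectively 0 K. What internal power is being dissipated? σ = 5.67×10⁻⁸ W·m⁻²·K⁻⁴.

Steady state: P = εσA T⁴.
A = 4πr² = 36.75 m²; T⁴ = (61.7)⁴ = 1.449×10⁷ K⁴.
P = 0.57 × 5.67×10⁻⁸ × 36.75 × 1.449×10⁷.

P ≈ 17.2 W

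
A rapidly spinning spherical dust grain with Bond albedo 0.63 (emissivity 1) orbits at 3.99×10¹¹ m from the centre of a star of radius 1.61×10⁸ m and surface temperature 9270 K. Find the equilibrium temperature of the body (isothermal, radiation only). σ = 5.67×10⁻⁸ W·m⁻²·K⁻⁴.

The star's surface emits σT_*⁴; at distance d the flux is S = σT_*⁴(R_*/d)².
S = 5.67×10⁻⁸·(9270)⁴·(1.61×10⁸/3.99×10¹¹)² = 68.17 W/m².
For an isothermal sphere T⁴ = (1−a)S/(4σ) = 1.112×10⁸ K⁴.

T ≈ 103 K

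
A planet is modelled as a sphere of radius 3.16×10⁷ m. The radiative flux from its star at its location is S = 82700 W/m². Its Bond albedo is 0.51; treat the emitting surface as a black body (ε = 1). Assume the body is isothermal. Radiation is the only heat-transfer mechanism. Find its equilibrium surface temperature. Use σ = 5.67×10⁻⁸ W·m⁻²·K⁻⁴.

At equilibrium, absorbed power = emitted power.
Absorbing cross-section = πr² = 3.137×10¹⁵ m²; emitting surface = 4πr² = 1.255×10¹⁶ m² (ratio 4).
(1−a)S·A_cross = εσ·A_surf·T⁴  ⇒  T⁴ = (1−a)S/(4σ).
T⁴ = 0.490·82700/(4·5.67×10⁻⁸) = 1.787×10¹¹ K⁴.
T = (1.787×10¹¹)^(1/4).

T ≈ 650 K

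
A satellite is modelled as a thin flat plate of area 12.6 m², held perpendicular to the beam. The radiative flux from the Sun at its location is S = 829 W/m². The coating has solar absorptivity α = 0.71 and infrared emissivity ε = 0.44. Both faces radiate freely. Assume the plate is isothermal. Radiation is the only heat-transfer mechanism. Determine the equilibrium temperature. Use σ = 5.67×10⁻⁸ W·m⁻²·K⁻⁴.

T ≈ 330 K

At equilibrium, absorbed power = emitted power.
Absorbing cross-section = A = 12.60 m²; emitting surface = 2A = 25.20 m² (ratio 2).
αS·A_cross = εσ·A_surf·T⁴  ⇒  T⁴ = αS/(ε·2σ).
T⁴ = 0.710·829/(0.44·2·5.67×10⁻⁸) = 1.180×10¹⁰ K⁴.
T = (1.180×10¹⁰)^(1/4).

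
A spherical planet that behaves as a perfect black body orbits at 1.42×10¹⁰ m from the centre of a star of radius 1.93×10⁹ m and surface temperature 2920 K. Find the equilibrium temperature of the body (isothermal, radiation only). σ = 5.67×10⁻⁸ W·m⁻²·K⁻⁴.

T ≈ 761 K

The star's surface emits σT_*⁴; at distance d the flux is S = σT_*⁴(R_*/d)².
S = 5.67×10⁻⁸·(2920)⁴·(1.93×10⁹/1.42×10¹⁰)² = 76150 W/m².
For an isothermal sphere T⁴ = (1−a)S/(4σ) = 3.357×10¹¹ K⁴.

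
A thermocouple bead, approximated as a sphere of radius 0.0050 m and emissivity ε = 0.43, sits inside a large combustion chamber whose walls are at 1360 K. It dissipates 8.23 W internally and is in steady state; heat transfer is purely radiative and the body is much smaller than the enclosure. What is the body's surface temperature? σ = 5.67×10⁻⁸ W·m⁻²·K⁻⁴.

For a small grey body in a large enclosure, net radiated power = εσA(T⁴ − T_w⁴).
Steady state: P = εσA(T⁴ − T_w⁴) with A = 4πr² = 3.142×10⁻⁴ m².
T⁴ = P/(εσA) + T_w⁴ = 8.23/(0.43·5.67×10⁻⁸·3.142×10⁻⁴) + (1360)⁴
    = 1.074×10¹² + 3.421×10¹² = 4.496×10¹² K⁴.

T ≈ 1460 K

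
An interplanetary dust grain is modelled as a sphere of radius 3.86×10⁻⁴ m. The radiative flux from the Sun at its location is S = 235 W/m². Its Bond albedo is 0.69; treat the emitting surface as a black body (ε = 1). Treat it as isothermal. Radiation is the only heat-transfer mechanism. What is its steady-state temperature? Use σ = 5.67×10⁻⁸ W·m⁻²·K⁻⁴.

At equilibrium, absorbed power = emitted power.
Absorbing cross-section = πr² = 4.681×10⁻⁷ m²; emitting surface = 4πr² = 1.872×10⁻⁶ m² (ratio 4).
(1−a)S·A_cross = εσ·A_surf·T⁴  ⇒  T⁴ = (1−a)S/(4σ).
T⁴ = 0.310·235/(4·5.67×10⁻⁸) = 3.212×10⁸ K⁴.
T = (3.212×10⁸)^(1/4).

T ≈ 134 K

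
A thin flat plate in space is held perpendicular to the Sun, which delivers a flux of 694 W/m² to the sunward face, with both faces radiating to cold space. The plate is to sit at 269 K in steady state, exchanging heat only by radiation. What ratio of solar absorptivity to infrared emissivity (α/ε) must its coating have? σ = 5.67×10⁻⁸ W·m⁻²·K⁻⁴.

Balance: αS·A = εσ·2A·T⁴ ⇒ α/ε = 2σT⁴/S.
α/ε = 2·5.67×10⁻⁸·(269)⁴/694 = 2·5.67×10⁻⁸·5.236×10⁹/694.

α/ε ≈ 0.856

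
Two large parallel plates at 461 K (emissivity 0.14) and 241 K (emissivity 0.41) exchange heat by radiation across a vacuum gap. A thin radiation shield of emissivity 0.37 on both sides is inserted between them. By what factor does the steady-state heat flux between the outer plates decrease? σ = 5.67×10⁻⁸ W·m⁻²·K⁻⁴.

factor ≈ 1.51

Without shield: q₀ = σΔ(T⁴)/(1/ε₁+1/ε₂−1) with denominator 8.582.
With shield the two gaps are in series; the resistances add: (1/ε₁+1/ε_s−1)+(1/ε_s+1/ε₂−1) = 8.846+4.142 = 12.99.
Heat-flux ratio q₀/q = 12.99/8.582.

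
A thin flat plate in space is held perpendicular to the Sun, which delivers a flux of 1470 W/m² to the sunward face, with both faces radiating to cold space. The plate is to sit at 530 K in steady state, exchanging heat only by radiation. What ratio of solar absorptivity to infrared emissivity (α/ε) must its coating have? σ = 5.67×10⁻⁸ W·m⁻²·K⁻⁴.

Balance: αS·A = εσ·2A·T⁴ ⇒ α/ε = 2σT⁴/S.
α/ε = 2·5.67×10⁻⁸·(530)⁴/1470 = 2·5.67×10⁻⁸·7.890×10¹⁰/1470.

α/ε ≈ 6.09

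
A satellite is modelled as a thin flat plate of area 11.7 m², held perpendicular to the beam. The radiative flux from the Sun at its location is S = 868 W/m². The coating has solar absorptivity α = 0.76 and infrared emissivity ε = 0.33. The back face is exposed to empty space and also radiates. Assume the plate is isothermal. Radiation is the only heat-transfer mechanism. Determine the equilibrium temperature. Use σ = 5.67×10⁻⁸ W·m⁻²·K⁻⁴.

T ≈ 364 K

At equilibrium, absorbed power = emitted power.
Absorbing cross-section = A = 11.70 m²; emitting surface = 2A = 23.40 m² (ratio 2).
αS·A_cross = εσ·A_surf·T⁴  ⇒  T⁴ = αS/(ε·2σ).
T⁴ = 0.760·868/(0.33·2·5.67×10⁻⁸) = 1.763×10¹⁰ K⁴.
T = (1.763×10¹⁰)^(1/4).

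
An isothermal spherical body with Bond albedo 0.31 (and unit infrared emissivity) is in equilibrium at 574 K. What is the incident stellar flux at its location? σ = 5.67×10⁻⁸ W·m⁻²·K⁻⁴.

S ≈ 35700 W/m²

(1−a)S·πr² = σ·4πr²·T⁴ ⇒ S = 4σT⁴/(1−a).
S = 4·5.67×10⁻⁸·1.086×10¹¹/0.690.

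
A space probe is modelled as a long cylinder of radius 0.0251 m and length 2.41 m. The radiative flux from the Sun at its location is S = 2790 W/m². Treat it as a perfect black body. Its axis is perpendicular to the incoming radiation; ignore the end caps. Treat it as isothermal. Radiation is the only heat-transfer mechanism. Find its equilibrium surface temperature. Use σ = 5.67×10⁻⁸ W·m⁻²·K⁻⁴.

At equilibrium, absorbed power = emitted power.
Absorbing cross-section = 2rL = 0.1210 m²; emitting surface = 2πrL = 0.3801 m² (ratio π).
S·A_cross = εσ·A_surf·T⁴  ⇒  T⁴ = S/(πσ).
T⁴ = 1.00·2790/(π·5.67×10⁻⁸) = 1.566×10¹⁰ K⁴.
T = (1.566×10¹⁰)^(1/4).

T ≈ 354 K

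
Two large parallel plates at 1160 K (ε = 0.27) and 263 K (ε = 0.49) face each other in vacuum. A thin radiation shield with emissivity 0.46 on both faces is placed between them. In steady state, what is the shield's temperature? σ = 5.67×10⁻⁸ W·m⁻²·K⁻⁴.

In steady state the net flux on the hot side equals that on the cold side.
σ(T₁⁴−T_s⁴)/D₁ = σ(T_s⁴−T₂⁴)/D₂, with D₁ = 1/ε₁+1/ε_s−1 = 4.878, D₂ = 1/ε_s+1/ε₂−1 = 3.215.
Solve for T_s⁴: T_s⁴ = (D₂·T₁⁴ + D₁·T₂⁴)/(D₁+D₂) = 7.222×10¹¹ K⁴.

T_s ≈ 922 K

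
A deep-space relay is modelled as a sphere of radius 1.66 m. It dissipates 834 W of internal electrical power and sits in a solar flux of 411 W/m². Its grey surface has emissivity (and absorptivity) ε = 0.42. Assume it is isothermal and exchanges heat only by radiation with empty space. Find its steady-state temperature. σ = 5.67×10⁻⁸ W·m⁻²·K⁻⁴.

At steady state, absorbed solar power + internal power = radiated power.
Absorbed: α·S·A_cross = 0.42·411·8.657 = 1494 W (cross-section πr²).
Total input = 1494 + 834 = 2328 W.
Radiated: εσ·A_surf·T⁴ with A_surf = 4πr² = 34.63 m².
T⁴ = 2328/(0.42·5.67×10⁻⁸·34.63) = 2.824×10⁹ K⁴.

T ≈ 231 K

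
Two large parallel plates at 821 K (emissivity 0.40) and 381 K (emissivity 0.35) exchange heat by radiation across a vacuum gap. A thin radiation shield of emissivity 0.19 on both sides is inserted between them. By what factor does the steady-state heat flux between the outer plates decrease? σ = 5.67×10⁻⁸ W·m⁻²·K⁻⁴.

factor ≈ 3.19

Without shield: q₀ = σΔ(T⁴)/(1/ε₁+1/ε₂−1) with denominator 4.357.
With shield the two gaps are in series; the resistances add: (1/ε₁+1/ε_s−1)+(1/ε_s+1/ε₂−1) = 6.763+7.120 = 13.88.
Heat-flux ratio q₀/q = 13.88/4.357.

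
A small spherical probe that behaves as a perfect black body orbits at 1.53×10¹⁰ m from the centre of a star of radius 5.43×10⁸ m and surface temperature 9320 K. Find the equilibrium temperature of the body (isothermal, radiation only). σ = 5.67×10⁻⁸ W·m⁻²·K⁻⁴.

T ≈ 1240 K

The star's surface emits σT_*⁴; at distance d the flux is S = σT_*⁴(R_*/d)².
S = 5.67×10⁻⁸·(9320)⁴·(5.43×10⁸/1.53×10¹⁰)² = 5.388×10⁵ W/m².
For an isothermal sphere T⁴ = (1−a)S/(4σ) = 2.376×10¹² K⁴.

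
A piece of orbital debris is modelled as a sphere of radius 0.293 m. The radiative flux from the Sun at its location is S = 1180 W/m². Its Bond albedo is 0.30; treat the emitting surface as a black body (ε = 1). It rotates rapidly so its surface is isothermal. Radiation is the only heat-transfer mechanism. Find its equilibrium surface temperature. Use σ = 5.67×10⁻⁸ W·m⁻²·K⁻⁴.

At equilibrium, absorbed power = emitted power.
Absorbing cross-section = πr² = 0.2697 m²; emitting surface = 4πr² = 1.079 m² (ratio 4).
(1−a)S·A_cross = εσ·A_surf·T⁴  ⇒  T⁴ = (1−a)S/(4σ).
T⁴ = 0.700·1180/(4·5.67×10⁻⁸) = 3.642×10⁹ K⁴.
T = (3.642×10⁹)^(1/4).

T ≈ 246 K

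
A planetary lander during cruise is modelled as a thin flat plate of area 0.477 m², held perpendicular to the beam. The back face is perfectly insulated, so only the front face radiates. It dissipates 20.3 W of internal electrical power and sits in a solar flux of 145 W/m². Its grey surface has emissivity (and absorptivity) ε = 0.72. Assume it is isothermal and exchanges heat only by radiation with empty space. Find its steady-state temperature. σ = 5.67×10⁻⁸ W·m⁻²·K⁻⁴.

T ≈ 245 K

At steady state, absorbed solar power + internal power = radiated power.
Absorbed: α·S·A_cross = 0.72·145·0.4770 = 49.80 W (cross-section A).
Total input = 49.80 + 20.3 = 70.10 W.
Radiated: εσ·A_surf·T⁴ with A_surf = A = 0.4770 m².
T⁴ = 70.10/(0.72·5.67×10⁻⁸·0.4770) = 3.600×10⁹ K⁴.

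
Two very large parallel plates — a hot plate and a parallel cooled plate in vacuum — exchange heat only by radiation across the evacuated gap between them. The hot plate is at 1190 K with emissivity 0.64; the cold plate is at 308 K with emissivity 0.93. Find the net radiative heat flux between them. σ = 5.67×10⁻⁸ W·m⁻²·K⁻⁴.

For two infinite grey parallel plates, q = σ(T₁⁴ − T₂⁴)/(1/ε₁ + 1/ε₂ − 1).
T₁⁴ − T₂⁴ = 2.005×10¹² − 8.999×10⁹ = 1.996×10¹² K⁴.
1/ε₁ + 1/ε₂ − 1 = 1.562 + 1.075 − 1 = 1.638.
q = 5.67×10⁻⁸ × 1.996×10¹² / 1.638.

q ≈ 69100 W/m²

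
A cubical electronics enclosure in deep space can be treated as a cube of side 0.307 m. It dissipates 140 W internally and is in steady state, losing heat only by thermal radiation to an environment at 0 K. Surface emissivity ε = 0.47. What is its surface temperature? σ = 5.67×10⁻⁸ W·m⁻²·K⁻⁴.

T ≈ 310 K

Steady state: internal power = radiated power, P = εσA T⁴.
Radiating area A = 6L² = 0.5655 m².
T⁴ = P/(εσA) = 140/(0.47·5.67×10⁻⁸·0.5655) = 9.290×10⁹ K⁴.
T = (9.290×10⁹)^(1/4).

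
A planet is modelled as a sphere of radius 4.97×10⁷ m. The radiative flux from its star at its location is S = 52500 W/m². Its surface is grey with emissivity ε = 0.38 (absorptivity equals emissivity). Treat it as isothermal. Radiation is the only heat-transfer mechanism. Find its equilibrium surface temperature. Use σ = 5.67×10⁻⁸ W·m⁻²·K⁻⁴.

At equilibrium, absorbed power = emitted power.
Absorbing cross-section = πr² = 7.760×10¹⁵ m²; emitting surface = 4πr² = 3.104×10¹⁶ m² (ratio 4).
εS·A_cross = εσ·A_surf·T⁴  ⇒  T⁴ = S/(4σ)   (ε cancels).
T⁴ = 52500/(4·5.67×10⁻⁸) = 2.315×10¹¹ K⁴.
T = (2.315×10¹¹)^(1/4).

T ≈ 694 K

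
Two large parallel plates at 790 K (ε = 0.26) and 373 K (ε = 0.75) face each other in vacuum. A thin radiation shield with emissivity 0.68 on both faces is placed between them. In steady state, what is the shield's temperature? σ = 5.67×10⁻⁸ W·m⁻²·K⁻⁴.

T_s ≈ 599 K

In steady state the net flux on the hot side equals that on the cold side.
σ(T₁⁴−T_s⁴)/D₁ = σ(T_s⁴−T₂⁴)/D₂, with D₁ = 1/ε₁+1/ε_s−1 = 4.317, D₂ = 1/ε_s+1/ε₂−1 = 1.804.
Solve for T_s⁴: T_s⁴ = (D₂·T₁⁴ + D₁·T₂⁴)/(D₁+D₂) = 1.284×10¹¹ K⁴.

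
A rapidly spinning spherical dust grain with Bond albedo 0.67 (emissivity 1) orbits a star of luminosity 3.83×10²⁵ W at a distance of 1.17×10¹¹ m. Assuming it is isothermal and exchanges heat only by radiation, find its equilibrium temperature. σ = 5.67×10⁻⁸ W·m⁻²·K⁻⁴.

First find the stellar flux at distance d: S = L/(4πd²) = 3.83×10²⁵/(4π·(1.17×10¹¹)²) = 222.6 W/m².
For an isothermal sphere, absorbed (1−a)S·πr² = emitted σ·4πr²·T⁴, so T⁴ = (1−a)S/(4σ).
T⁴ = 0.330·222.6/(4·5.67×10⁻⁸) = 3.240×10⁸ K⁴.

T ≈ 134 K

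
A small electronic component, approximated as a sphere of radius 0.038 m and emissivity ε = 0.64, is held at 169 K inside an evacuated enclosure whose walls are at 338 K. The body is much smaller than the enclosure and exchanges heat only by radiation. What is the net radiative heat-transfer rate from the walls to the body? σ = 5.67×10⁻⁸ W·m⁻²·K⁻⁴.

For a small grey body in a large enclosure: P_net = εσA(T_body⁴ − T_wall⁴).
A = 4πr² = 0.01815 m²; T_body⁴ − T_wall⁴ = 8.157×10⁸ − 1.305×10¹⁰ = -1.224×10¹⁰ K⁴.
|P_net| = 0.64·5.67×10⁻⁸·0.01815·1.224×10¹⁰.

P_net ≈ 8.06 W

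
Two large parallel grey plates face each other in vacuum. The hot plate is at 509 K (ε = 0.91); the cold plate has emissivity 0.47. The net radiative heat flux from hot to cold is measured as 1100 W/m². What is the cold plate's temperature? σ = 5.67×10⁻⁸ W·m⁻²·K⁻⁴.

q = σ(T₁⁴ − T₂⁴)/(1/ε₁ + 1/ε₂ − 1); denominator = 2.227.
T₂⁴ = T₁⁴ − q·(1/ε₁+1/ε₂−1)/σ = 6.712×10¹⁰ − 1100·2.227/5.67×10⁻⁸
    = 2.393×10¹⁰ K⁴.

T₂ ≈ 393 K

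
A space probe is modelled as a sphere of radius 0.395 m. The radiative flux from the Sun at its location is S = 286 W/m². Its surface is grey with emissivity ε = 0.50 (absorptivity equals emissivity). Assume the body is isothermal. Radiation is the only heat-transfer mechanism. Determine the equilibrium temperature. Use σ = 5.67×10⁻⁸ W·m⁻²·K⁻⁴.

T ≈ 188 K

At equilibrium, absorbed power = emitted power.
Absorbing cross-section = πr² = 0.4902 m²; emitting surface = 4πr² = 1.961 m² (ratio 4).
εS·A_cross = εσ·A_surf·T⁴  ⇒  T⁴ = S/(4σ)   (ε cancels).
T⁴ = 286/(4·5.67×10⁻⁸) = 1.261×10⁹ K⁴.
T = (1.261×10⁹)^(1/4).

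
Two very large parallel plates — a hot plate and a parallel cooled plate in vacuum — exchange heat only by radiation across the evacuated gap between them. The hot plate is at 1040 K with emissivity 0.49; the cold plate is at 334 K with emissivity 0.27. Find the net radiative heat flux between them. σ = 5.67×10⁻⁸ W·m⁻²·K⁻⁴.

q ≈ 13800 W/m²

For two infinite grey parallel plates, q = σ(T₁⁴ − T₂⁴)/(1/ε₁ + 1/ε₂ − 1).
T₁⁴ − T₂⁴ = 1.170×10¹² − 1.244×10¹⁰ = 1.157×10¹² K⁴.
1/ε₁ + 1/ε₂ − 1 = 2.041 + 3.704 − 1 = 4.745.
q = 5.67×10⁻⁸ × 1.157×10¹² / 4.745.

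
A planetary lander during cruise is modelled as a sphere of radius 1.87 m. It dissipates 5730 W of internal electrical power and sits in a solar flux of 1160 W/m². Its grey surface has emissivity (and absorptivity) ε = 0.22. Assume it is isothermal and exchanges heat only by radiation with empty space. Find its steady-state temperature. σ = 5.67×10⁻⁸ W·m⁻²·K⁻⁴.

At steady state, absorbed solar power + internal power = radiated power.
Absorbed: α·S·A_cross = 0.22·1160·10.99 = 2804 W (cross-section πr²).
Total input = 2804 + 5730 = 8534 W.
Radiated: εσ·A_surf·T⁴ with A_surf = 4πr² = 43.94 m².
T⁴ = 8534/(0.22·5.67×10⁻⁸·43.94) = 1.557×10¹⁰ K⁴.

T ≈ 353 K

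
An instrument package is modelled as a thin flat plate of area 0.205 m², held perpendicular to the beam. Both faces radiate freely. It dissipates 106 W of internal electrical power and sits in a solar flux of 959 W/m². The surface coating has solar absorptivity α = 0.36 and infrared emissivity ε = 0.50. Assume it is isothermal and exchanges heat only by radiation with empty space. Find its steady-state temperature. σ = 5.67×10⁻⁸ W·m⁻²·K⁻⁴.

At steady state, absorbed solar power + internal power = radiated power.
Absorbed: α·S·A_cross = 0.36·959·0.2050 = 70.77 W (cross-section A).
Total input = 70.77 + 106 = 176.8 W.
Radiated: εσ·A_surf·T⁴ with A_surf = 2A = 0.4100 m².
T⁴ = 176.8/(0.50·5.67×10⁻⁸·0.4100) = 1.521×10¹⁰ K⁴.

T ≈ 351 K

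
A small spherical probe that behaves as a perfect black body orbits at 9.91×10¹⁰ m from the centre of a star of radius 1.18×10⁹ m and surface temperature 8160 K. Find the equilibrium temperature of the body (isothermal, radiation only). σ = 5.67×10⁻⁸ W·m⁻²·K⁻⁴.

T ≈ 630 K

The star's surface emits σT_*⁴; at distance d the flux is S = σT_*⁴(R_*/d)².
S = 5.67×10⁻⁸·(8160)⁴·(1.18×10⁹/9.91×10¹⁰)² = 35640 W/m².
For an isothermal sphere T⁴ = (1−a)S/(4σ) = 1.572×10¹¹ K⁴.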